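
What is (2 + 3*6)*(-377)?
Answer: -7540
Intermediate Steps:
(2 + 3*6)*(-377) = (2 + 18)*(-377) = 20*(-377) = -7540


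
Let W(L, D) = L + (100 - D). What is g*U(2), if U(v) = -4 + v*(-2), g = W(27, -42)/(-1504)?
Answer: 169/188 ≈ 0.89894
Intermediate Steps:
W(L, D) = 100 + L - D
g = -169/1504 (g = (100 + 27 - 1*(-42))/(-1504) = (100 + 27 + 42)*(-1/1504) = 169*(-1/1504) = -169/1504 ≈ -0.11237)
U(v) = -4 - 2*v
g*U(2) = -169*(-4 - 2*2)/1504 = -169*(-4 - 4)/1504 = -169/1504*(-8) = 169/188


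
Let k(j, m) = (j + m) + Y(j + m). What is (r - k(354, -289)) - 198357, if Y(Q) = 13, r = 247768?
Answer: 49333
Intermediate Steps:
k(j, m) = 13 + j + m (k(j, m) = (j + m) + 13 = 13 + j + m)
(r - k(354, -289)) - 198357 = (247768 - (13 + 354 - 289)) - 198357 = (247768 - 1*78) - 198357 = (247768 - 78) - 198357 = 247690 - 198357 = 49333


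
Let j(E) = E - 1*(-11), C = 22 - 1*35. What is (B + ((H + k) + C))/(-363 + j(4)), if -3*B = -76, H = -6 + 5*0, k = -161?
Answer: 4/9 ≈ 0.44444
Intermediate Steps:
H = -6 (H = -6 + 0 = -6)
C = -13 (C = 22 - 35 = -13)
B = 76/3 (B = -1/3*(-76) = 76/3 ≈ 25.333)
j(E) = 11 + E (j(E) = E + 11 = 11 + E)
(B + ((H + k) + C))/(-363 + j(4)) = (76/3 + ((-6 - 161) - 13))/(-363 + (11 + 4)) = (76/3 + (-167 - 13))/(-363 + 15) = (76/3 - 180)/(-348) = -464/3*(-1/348) = 4/9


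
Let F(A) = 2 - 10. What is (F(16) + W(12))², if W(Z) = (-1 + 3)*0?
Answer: 64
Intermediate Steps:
W(Z) = 0 (W(Z) = 2*0 = 0)
F(A) = -8
(F(16) + W(12))² = (-8 + 0)² = (-8)² = 64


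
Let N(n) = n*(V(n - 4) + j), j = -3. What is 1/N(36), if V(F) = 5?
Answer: 1/72 ≈ 0.013889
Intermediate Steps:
N(n) = 2*n (N(n) = n*(5 - 3) = n*2 = 2*n)
1/N(36) = 1/(2*36) = 1/72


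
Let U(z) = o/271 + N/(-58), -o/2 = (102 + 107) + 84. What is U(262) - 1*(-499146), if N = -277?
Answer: 7845617907/15718 ≈ 4.9915e+5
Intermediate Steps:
o = -586 (o = -2*((102 + 107) + 84) = -2*(209 + 84) = -2*293 = -586)
U(z) = 41079/15718 (U(z) = -586/271 - 277/(-58) = -586*1/271 - 277*(-1/58) = -586/271 + 277/58 = 41079/15718)
U(262) - 1*(-499146) = 41079/15718 - 1*(-499146) = 41079/15718 + 499146 = 7845617907/15718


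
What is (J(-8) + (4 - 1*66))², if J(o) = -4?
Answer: 4356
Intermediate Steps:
(J(-8) + (4 - 1*66))² = (-4 + (4 - 1*66))² = (-4 + (4 - 66))² = (-4 - 62)² = (-66)² = 4356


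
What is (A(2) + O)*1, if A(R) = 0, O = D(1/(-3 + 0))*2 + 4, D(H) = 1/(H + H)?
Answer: 1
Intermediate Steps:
D(H) = 1/(2*H)
O = 1 (O = (1/(2*(1/(-3 + 0))))*2 + 4 = (1/(2*(1/(-3))))*2 + 4 = (1/(2*(-⅓)))*2 + 4 = ((½)*(-3))*2 + 4 = -3/2*2 + 4 = -3 + 4 = 1)
(A(2) + O)*1 = (0 + 1)*1 = 1*1 = 1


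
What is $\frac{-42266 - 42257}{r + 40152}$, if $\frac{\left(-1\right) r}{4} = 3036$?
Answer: $- \frac{84523}{28008} \approx -3.0178$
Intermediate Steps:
$r = -12144$ ($r = \left(-4\right) 3036 = -12144$)
$\frac{-42266 - 42257}{r + 40152} = \frac{-42266 - 42257}{-12144 + 40152} = - \frac{84523}{28008}$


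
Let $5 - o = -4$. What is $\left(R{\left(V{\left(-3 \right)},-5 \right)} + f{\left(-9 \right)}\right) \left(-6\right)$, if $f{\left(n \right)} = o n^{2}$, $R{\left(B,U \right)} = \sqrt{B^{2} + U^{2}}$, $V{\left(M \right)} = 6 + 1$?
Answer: $-4374 - 6 \sqrt{74} \approx -4425.6$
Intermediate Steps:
$o = 9$ ($o = 5 - -4 = 5 + 4 = 9$)
$V{\left(M \right)} = 7$
$f{\left(n \right)} = 9 n^{2}$
$\left(R{\left(V{\left(-3 \right)},-5 \right)} + f{\left(-9 \right)}\right) \left(-6\right) = \left(\sqrt{7^{2} + \left(-5\right)^{2}} + 9 \left(-9\right)^{2}\right) \left(-6\right) = \left(\sqrt{49 + 25} + 9 \cdot 81\right) \left(-6\right) = \left(\sqrt{74} + 729\right) \left(-6\right) = \left(729 + \sqrt{74}\right) \left(-6\right) = -4374 - 6 \sqrt{74}$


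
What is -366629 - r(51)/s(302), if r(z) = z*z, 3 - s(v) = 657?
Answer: -79924255/218 ≈ -3.6663e+5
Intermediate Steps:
s(v) = -654 (s(v) = 3 - 1*657 = 3 - 657 = -654)
r(z) = z²
-366629 - r(51)/s(302) = -366629 - 51²/(-654) = -366629 - 2601*(-1)/654 = -366629 - 1*(-867/218) = -366629 + 867/218 = -79924255/218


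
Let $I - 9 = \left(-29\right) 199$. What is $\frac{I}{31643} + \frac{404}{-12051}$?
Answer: $- \frac{82221634}{381329793} \approx -0.21562$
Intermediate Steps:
$I = -5762$ ($I = 9 - 5771 = -5762$)
$\frac{I}{31643} + \frac{404}{-12051} = - \frac{5762}{31643} + \frac{404}{-12051} = \left(-5762\right) \frac{1}{31643} + 404 \left(- \frac{1}{12051}\right) = - \frac{5762}{31643} - \frac{404}{12051} = - \frac{82221634}{381329793}$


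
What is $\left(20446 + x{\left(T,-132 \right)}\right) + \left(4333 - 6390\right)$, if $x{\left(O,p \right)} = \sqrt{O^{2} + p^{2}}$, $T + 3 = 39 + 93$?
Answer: $18389 + 3 \sqrt{3785} \approx 18574.0$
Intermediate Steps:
$T = 129$ ($T = -3 + \left(39 + 93\right) = -3 + 132 = 129$)
$\left(20446 + x{\left(T,-132 \right)}\right) + \left(4333 - 6390\right) = \left(20446 + \sqrt{129^{2} + \left(-132\right)^{2}}\right) + \left(4333 - 6390\right) = \left(20446 + \sqrt{16641 + 17424}\right) - 2057 = \left(20446 + \sqrt{34065}\right) - 2057 = \left(20446 + 3 \sqrt{3785}\right) - 2057 = 18389 + 3 \sqrt{3785}$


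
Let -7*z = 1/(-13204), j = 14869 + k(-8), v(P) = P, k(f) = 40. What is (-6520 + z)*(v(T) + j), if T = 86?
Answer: -9036445232205/92428 ≈ -9.7767e+7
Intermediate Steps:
j = 14909 (j = 14869 + 40 = 14909)
z = 1/92428 (z = -⅐/(-13204) = -⅐*(-1/13204) = 1/92428 ≈ 1.0819e-5)
(-6520 + z)*(v(T) + j) = (-6520 + 1/92428)*(86 + 14909) = -602630559/92428*14995 = -9036445232205/92428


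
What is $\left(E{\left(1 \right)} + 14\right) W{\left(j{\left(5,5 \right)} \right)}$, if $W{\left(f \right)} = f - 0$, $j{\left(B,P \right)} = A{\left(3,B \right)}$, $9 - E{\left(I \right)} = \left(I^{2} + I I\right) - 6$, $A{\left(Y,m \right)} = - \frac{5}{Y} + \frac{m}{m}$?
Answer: $-18$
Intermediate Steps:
$A{\left(Y,m \right)} = 1 - \frac{5}{Y}$ ($A{\left(Y,m \right)} = - \frac{5}{Y} + 1 = 1 - \frac{5}{Y}$)
$E{\left(I \right)} = 15 - 2 I^{2}$ ($E{\left(I \right)} = 9 - \left(\left(I^{2} + I I\right) - 6\right) = 9 - \left(\left(I^{2} + I^{2}\right) - 6\right) = 9 - \left(2 I^{2} - 6\right) = 9 - \left(-6 + 2 I^{2}\right) = 15 - 2 I^{2}$)
$j{\left(B,P \right)} = - \frac{2}{3}$ ($j{\left(B,P \right)} = \frac{-5 + 3}{3} = \frac{1}{3} \left(-2\right) = - \frac{2}{3}$)
$W{\left(f \right)} = f$ ($W{\left(f \right)} = f + 0 = f$)
$\left(E{\left(1 \right)} + 14\right) W{\left(j{\left(5,5 \right)} \right)} = \left(\left(15 - 2 \cdot 1^{2}\right) + 14\right) \left(- \frac{2}{3}\right) = \left(\left(15 - 2\right) + 14\right) \left(- \frac{2}{3}\right) = \left(13 + 14\right) \left(- \frac{2}{3}\right) = 27 \left(- \frac{2}{3}\right) = -18$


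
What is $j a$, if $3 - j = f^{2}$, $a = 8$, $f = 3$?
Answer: $-48$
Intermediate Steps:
$j = -6$ ($j = 3 - 3^{2} = 3 - 9 = -6$)
$j a = \left(-6\right) 8 = -48$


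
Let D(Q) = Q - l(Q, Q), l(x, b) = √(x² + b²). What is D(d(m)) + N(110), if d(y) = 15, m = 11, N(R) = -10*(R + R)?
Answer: -2185 - 15*√2 ≈ -2206.2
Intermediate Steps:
N(R) = -20*R
l(x, b) = √(b² + x²)
D(Q) = Q - √2*√(Q²) (D(Q) = Q - √(Q² + Q²) = Q - √(2*Q²) = Q - √2*√(Q²))
D(d(m)) + N(110) = (15 - √2*√(15²)) - 20*110 = (15 - √2*√225) - 2200 = (15 - 1*√2*15) - 2200 = (15 - 15*√2) - 2200 = -2185 - 15*√2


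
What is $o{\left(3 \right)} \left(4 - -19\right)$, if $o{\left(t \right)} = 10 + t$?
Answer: $299$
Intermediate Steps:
$o{\left(3 \right)} \left(4 - -19\right) = \left(10 + 3\right) \left(4 - -19\right) = 13 \left(4 + 19\right) = 13 \cdot 23 = 299$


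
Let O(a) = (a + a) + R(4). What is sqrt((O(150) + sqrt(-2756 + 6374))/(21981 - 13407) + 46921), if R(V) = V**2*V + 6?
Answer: sqrt(3449328979776 + 25722*sqrt(402))/8574 ≈ 216.61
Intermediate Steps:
R(V) = 6 + V**3 (R(V) = V**3 + 6 = 6 + V**3)
O(a) = 70 + 2*a (O(a) = (a + a) + (6 + 4**3) = 2*a + (6 + 64) = 2*a + 70 = 70 + 2*a)
sqrt((O(150) + sqrt(-2756 + 6374))/(21981 - 13407) + 46921) = sqrt(((70 + 2*150) + sqrt(-2756 + 6374))/(21981 - 13407) + 46921) = sqrt(((70 + 300) + sqrt(3618))/8574 + 46921) = sqrt((370 + 3*sqrt(402))*(1/8574) + 46921) = sqrt((185/4287 + sqrt(402)/2858) + 46921) = sqrt(201150512/4287 + sqrt(402)/2858)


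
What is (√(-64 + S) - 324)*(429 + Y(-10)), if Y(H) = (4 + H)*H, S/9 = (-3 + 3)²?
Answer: -158436 + 3912*I ≈ -1.5844e+5 + 3912.0*I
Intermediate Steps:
S = 0 (S = 9*(-3 + 3)² = 9*0² = 9*0 = 0)
Y(H) = H*(4 + H)
(√(-64 + S) - 324)*(429 + Y(-10)) = (√(-64 + 0) - 324)*(429 - 10*(4 - 10)) = (√(-64) - 324)*(429 - 10*(-6)) = (8*I - 324)*(429 + 60) = (-324 + 8*I)*489 = -158436 + 3912*I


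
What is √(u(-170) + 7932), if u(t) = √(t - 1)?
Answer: √(7932 + 3*I*√19) ≈ 89.062 + 0.0734*I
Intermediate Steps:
u(t) = √(-1 + t)
√(u(-170) + 7932) = √(√(-1 - 170) + 7932) = √(√(-171) + 7932) = √(3*I*√19 + 7932) = √(7932 + 3*I*√19)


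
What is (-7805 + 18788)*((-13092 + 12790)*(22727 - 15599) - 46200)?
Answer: -24150035448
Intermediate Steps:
(-7805 + 18788)*((-13092 + 12790)*(22727 - 15599) - 46200) = 10983*(-302*7128 - 46200) = 10983*(-2152656 - 46200) = 10983*(-2198856) = -24150035448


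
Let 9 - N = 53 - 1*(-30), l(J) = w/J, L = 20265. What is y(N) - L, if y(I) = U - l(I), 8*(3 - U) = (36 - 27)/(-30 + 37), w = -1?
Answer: -41983225/2072 ≈ -20262.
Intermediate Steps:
U = 159/56 (U = 3 - (36 - 27)/(8*(-30 + 37)) = 3 - 9/(8*7) = 3 - 1/8*9/7 = 3 - 9/56 = 159/56 ≈ 2.8393)
l(J) = -1/J
N = -74 (N = 9 - (53 - 1*(-30)) = 9 - (53 + 30) = 9 - 1*83 = 9 - 83 = -74)
y(I) = 159/56 + 1/I (y(I) = 159/56 - (-1)/I = 159/56 + 1/I)
y(N) - L = (159/56 + 1/(-74)) - 1*20265 = (159/56 - 1/74) - 20265 = 5855/2072 - 20265 = -41983225/2072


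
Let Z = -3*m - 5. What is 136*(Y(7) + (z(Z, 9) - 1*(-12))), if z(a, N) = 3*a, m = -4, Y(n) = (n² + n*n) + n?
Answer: 18768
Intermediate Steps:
Y(n) = n + 2*n² (Y(n) = (n² + n²) + n = 2*n² + n = n + 2*n²)
Z = 7 (Z = -3*(-4) - 5 = 12 - 5 = 7)
136*(Y(7) + (z(Z, 9) - 1*(-12))) = 136*(7*(1 + 2*7) + (3*7 - 1*(-12))) = 136*(7*(1 + 14) + (21 + 12)) = 136*(7*15 + 33) = 136*(105 + 33) = 136*138 = 18768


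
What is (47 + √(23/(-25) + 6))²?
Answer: (235 + √127)²/25 ≈ 2425.9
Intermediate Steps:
(47 + √(23/(-25) + 6))² = (47 + √(23*(-1/25) + 6))² = (47 + √(-23/25 + 6))² = (47 + √(127/25))² = (47 + √127/5)²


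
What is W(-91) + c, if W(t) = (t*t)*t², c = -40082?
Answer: 68534879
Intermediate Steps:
W(t) = t⁴ (W(t) = t²*t² = t⁴)
W(-91) + c = (-91)⁴ - 40082 = 68574961 - 40082 = 68534879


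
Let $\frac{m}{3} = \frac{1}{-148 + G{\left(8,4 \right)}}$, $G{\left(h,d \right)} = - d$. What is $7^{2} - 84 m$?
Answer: $\frac{1925}{38} \approx 50.658$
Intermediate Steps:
$m = - \frac{3}{152}$ ($m = \frac{3}{-148 - 4} = \frac{3}{-152} = 3 \left(- \frac{1}{152}\right) = - \frac{3}{152} \approx -0.019737$)
$7^{2} - 84 m = 7^{2} - - \frac{63}{38} = 49 + \frac{63}{38} = \frac{1925}{38}$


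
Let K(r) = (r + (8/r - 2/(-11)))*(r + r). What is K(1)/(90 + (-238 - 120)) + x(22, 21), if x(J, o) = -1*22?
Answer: -32529/1474 ≈ -22.069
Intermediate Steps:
x(J, o) = -22
K(r) = 2*r*(2/11 + r + 8/r) (K(r) = (r + (8/r - 2*(-1/11)))*(2*r) = (r + (8/r + 2/11))*(2*r) = (r + (2/11 + 8/r))*(2*r) = (2/11 + r + 8/r)*(2*r) = 2*r*(2/11 + r + 8/r))
K(1)/(90 + (-238 - 120)) + x(22, 21) = (16 + 2*1² + (4/11)*1)/(90 + (-238 - 120)) - 22 = (16 + 2*1 + 4/11)/(90 - 358) - 22 = (16 + 2 + 4/11)/(-268) - 22 = (202/11)*(-1/268) - 22 = -101/1474 - 22 = -32529/1474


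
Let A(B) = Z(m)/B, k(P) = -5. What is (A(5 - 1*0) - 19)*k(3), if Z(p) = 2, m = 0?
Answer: 93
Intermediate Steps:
A(B) = 2/B
(A(5 - 1*0) - 19)*k(3) = (2/(5 - 1*0) - 19)*(-5) = (2/(5 + 0) - 19)*(-5) = (2/5 - 19)*(-5) = (2*(⅕) - 19)*(-5) = (⅖ - 19)*(-5) = -93/5*(-5) = 93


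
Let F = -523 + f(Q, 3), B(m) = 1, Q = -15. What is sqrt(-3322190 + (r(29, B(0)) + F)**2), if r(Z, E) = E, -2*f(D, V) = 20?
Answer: I*sqrt(3039166) ≈ 1743.3*I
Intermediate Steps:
f(D, V) = -10 (f(D, V) = -1/2*20 = -10)
F = -533 (F = -523 - 10 = -533)
sqrt(-3322190 + (r(29, B(0)) + F)**2) = sqrt(-3322190 + (1 - 533)**2) = sqrt(-3322190 + (-532)**2) = sqrt(-3322190 + 283024) = sqrt(-3039166) = I*sqrt(3039166)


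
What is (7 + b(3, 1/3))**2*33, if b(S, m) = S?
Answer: 3300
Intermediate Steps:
(7 + b(3, 1/3))**2*33 = (7 + 3)**2*33 = 10**2*33 = 100*33 = 3300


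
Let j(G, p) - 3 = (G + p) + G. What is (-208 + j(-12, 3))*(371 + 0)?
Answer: -83846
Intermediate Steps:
j(G, p) = 3 + p + 2*G (j(G, p) = 3 + ((G + p) + G) = 3 + (p + 2*G) = 3 + p + 2*G)
(-208 + j(-12, 3))*(371 + 0) = (-208 + (3 + 3 + 2*(-12)))*(371 + 0) = (-208 + (3 + 3 - 24))*371 = (-208 - 18)*371 = -226*371 = -83846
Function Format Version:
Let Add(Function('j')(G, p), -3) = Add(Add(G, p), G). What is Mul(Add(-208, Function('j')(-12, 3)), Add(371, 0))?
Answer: -83846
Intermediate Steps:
Function('j')(G, p) = Add(3, p, Mul(2, G)) (Function('j')(G, p) = Add(3, Add(Add(G, p), G)) = Add(3, Add(p, Mul(2, G))) = Add(3, p, Mul(2, G)))
Mul(Add(-208, Function('j')(-12, 3)), Add(371, 0)) = Mul(Add(-208, Add(3, 3, Mul(2, -12))), Add(371, 0)) = Mul(Add(-208, Add(3, 3, -24)), 371) = Mul(Add(-208, -18), 371) = Mul(-226, 371) = -83846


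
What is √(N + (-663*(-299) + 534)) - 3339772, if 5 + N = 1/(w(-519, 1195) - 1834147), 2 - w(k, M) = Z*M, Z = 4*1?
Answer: -3339772 + √2987360360004977/122595 ≈ -3.3393e+6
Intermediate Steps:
Z = 4
w(k, M) = 2 - 4*M
N = -9194626/1838925 (N = -5 + 1/((2 - 4*1195) - 1834147) = -5 + 1/((2 - 4780) - 1834147) = -5 + 1/(-4778 - 1834147) = -5 + 1/(-1838925) = -5 - 1/1838925 = -9194626/1838925 ≈ -5.0000)
√(N + (-663*(-299) + 534)) - 3339772 = √(-9194626/1838925 + (-663*(-299) + 534)) - 3339772 = √(-9194626/1838925 + (198237 + 534)) - 3339772 = √(-9194626/1838925 + 198771) - 3339772 = √(365515766549/1838925) - 3339772 = √2987360360004977/122595 - 3339772 = -3339772 + √2987360360004977/122595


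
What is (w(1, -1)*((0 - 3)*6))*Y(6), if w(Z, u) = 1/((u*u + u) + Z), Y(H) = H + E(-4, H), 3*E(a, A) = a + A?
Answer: -120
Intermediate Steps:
E(a, A) = A/3 + a/3 (E(a, A) = (a + A)/3 = (A + a)/3 = A/3 + a/3)
Y(H) = -4/3 + 4*H/3 (Y(H) = H + (H/3 + (⅓)*(-4)) = H + (H/3 - 4/3) = H + (-4/3 + H/3) = -4/3 + 4*H/3)
w(Z, u) = 1/(Z + u + u²) (w(Z, u) = 1/((u² + u) + Z) = 1/((u + u²) + Z) = 1/(Z + u + u²))
(w(1, -1)*((0 - 3)*6))*Y(6) = (((0 - 3)*6)/(1 - 1 + (-1)²))*(-4/3 + (4/3)*6) = ((-3*6)/(1 - 1 + 1))*(-4/3 + 8) = (-18/1)*(20/3) = (1*(-18))*(20/3) = -18*20/3 = -120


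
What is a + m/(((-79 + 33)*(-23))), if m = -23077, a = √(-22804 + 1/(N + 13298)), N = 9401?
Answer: -23077/1058 + I*√11749637858505/22699 ≈ -21.812 + 151.01*I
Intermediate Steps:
a = I*√11749637858505/22699 (a = √(-22804 + 1/(9401 + 13298)) = √(-22804 + 1/22699) = √(-517627995/22699) = I*√11749637858505/22699 ≈ 151.01*I)
a + m/(((-79 + 33)*(-23))) = I*√11749637858505/22699 - 23077*(-1/(23*(-79 + 33))) = I*√11749637858505/22699 - 23077/((-46*(-23))) = I*√11749637858505/22699 - 23077/1058 = -23077/1058 + I*√11749637858505/22699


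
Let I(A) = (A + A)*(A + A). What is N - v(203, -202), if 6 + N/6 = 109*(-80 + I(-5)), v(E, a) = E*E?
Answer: -28165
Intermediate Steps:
v(E, a) = E²
I(A) = 4*A² (I(A) = (2*A)*(2*A) = 4*A²)
N = 13044 (N = -36 + 6*(109*(-80 + 4*(-5)²)) = -36 + 6*(109*(-80 + 4*25)) = -36 + 6*(109*(-80 + 100)) = -36 + 6*(109*20) = -36 + 6*2180 = -36 + 13080 = 13044)
N - v(203, -202) = 13044 - 1*203² = 13044 - 1*41209 = 13044 - 41209 = -28165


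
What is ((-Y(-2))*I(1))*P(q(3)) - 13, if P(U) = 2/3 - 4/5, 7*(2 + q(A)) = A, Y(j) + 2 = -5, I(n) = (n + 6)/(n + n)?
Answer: -244/15 ≈ -16.267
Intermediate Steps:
I(n) = (6 + n)/(2*n) (I(n) = (6 + n)/((2*n)) = (6 + n)*(1/(2*n)) = (6 + n)/(2*n))
Y(j) = -7 (Y(j) = -2 - 5 = -7)
q(A) = -2 + A/7
P(U) = -2/15 (P(U) = 2*(⅓) - 4*⅕ = ⅔ - ⅘ = -2/15)
((-Y(-2))*I(1))*P(q(3)) - 13 = ((-1*(-7))*((½)*(6 + 1)/1))*(-2/15) - 13 = (7*((½)*1*7))*(-2/15) - 13 = (7*(7/2))*(-2/15) - 13 = (49/2)*(-2/15) - 13 = -49/15 - 13 = -244/15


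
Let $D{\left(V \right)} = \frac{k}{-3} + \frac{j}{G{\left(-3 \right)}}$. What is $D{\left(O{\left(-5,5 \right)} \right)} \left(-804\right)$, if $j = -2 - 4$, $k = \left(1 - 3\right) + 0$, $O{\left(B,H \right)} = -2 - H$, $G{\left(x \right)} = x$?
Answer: $-2144$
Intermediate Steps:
$k = -2$ ($k = -2 + 0 = -2$)
$j = -6$ ($j = -2 - 4 = -6$)
$D{\left(V \right)} = \frac{8}{3}$ ($D{\left(V \right)} = - \frac{2}{-3} - \frac{6}{-3} = \left(-2\right) \left(- \frac{1}{3}\right) - -2 = \frac{2}{3} + 2 = \frac{8}{3}$)
$D{\left(O{\left(-5,5 \right)} \right)} \left(-804\right) = \frac{8}{3} \left(-804\right) = -2144$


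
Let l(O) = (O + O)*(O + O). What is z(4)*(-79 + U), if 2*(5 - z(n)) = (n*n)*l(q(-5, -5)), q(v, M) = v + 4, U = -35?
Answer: 3078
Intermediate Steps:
q(v, M) = 4 + v
l(O) = 4*O**2 (l(O) = (2*O)*(2*O) = 4*O**2)
z(n) = 5 - 2*n**2 (z(n) = 5 - n*n*4*(4 - 5)**2/2 = 5 - n**2*4*(-1)**2/2 = 5 - n**2*4*1/2 = 5 - n**2*4/2 = 5 - 2*n**2)
z(4)*(-79 + U) = (5 - 2*4**2)*(-79 - 35) = (5 - 2*16)*(-114) = (5 - 32)*(-114) = -27*(-114) = 3078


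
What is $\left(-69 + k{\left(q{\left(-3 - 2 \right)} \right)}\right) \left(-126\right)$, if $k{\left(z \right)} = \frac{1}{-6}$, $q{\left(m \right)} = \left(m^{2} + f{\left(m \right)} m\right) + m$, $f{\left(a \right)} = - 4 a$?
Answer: $8715$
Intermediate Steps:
$q{\left(m \right)} = m - 3 m^{2}$ ($q{\left(m \right)} = \left(m^{2} + - 4 m m\right) + m = \left(m^{2} - 4 m^{2}\right) + m = - 3 m^{2} + m = m - 3 m^{2}$)
$k{\left(z \right)} = - \frac{1}{6}$
$\left(-69 + k{\left(q{\left(-3 - 2 \right)} \right)}\right) \left(-126\right) = \left(-69 - \frac{1}{6}\right) \left(-126\right) = \left(- \frac{415}{6}\right) \left(-126\right) = 8715$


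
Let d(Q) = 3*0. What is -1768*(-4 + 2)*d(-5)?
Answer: 0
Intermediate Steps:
d(Q) = 0
-1768*(-4 + 2)*d(-5) = -1768*(-4 + 2)*0 = -(-3536)*0 = -1768*0 = 0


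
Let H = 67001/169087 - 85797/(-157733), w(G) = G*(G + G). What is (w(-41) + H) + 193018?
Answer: 5237597458455052/26670599771 ≈ 1.9638e+5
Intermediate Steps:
w(G) = 2*G² (w(G) = G*(2*G) = 2*G²)
H = 25075426072/26670599771 (H = 67001*(1/169087) - 85797*(-1/157733) = 67001/169087 + 85797/157733 = 25075426072/26670599771 ≈ 0.94019)
(w(-41) + H) + 193018 = (2*(-41)² + 25075426072/26670599771) + 193018 = (2*1681 + 25075426072/26670599771) + 193018 = (3362 + 25075426072/26670599771) + 193018 = 89691631856174/26670599771 + 193018 = 5237597458455052/26670599771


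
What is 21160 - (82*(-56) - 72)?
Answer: 25824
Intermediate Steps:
21160 - (82*(-56) - 72) = 21160 - (-4592 - 72) = 21160 - 1*(-4664) = 21160 + 4664 = 25824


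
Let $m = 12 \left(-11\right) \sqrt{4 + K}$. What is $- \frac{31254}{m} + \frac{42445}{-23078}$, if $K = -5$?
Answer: $- \frac{42445}{23078} - \frac{5209 i}{22} \approx -1.8392 - 236.77 i$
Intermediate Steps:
$m = - 132 i$ ($m = 12 \left(-11\right) \sqrt{4 - 5} = - 132 \sqrt{-1} = - 132 i \approx - 132.0 i$)
$- \frac{31254}{m} + \frac{42445}{-23078} = - \frac{31254}{\left(-132\right) i} + \frac{42445}{-23078} = - 31254 \frac{i}{132} + 42445 \left(- \frac{1}{23078}\right) = - \frac{5209 i}{22} - \frac{42445}{23078} = - \frac{42445}{23078} - \frac{5209 i}{22}$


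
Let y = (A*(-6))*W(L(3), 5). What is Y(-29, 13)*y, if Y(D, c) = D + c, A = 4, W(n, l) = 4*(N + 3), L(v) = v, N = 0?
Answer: 4608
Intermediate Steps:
W(n, l) = 12 (W(n, l) = 4*(0 + 3) = 4*3 = 12)
y = -288 (y = (4*(-6))*12 = -24*12 = -288)
Y(-29, 13)*y = (-29 + 13)*(-288) = -16*(-288) = 4608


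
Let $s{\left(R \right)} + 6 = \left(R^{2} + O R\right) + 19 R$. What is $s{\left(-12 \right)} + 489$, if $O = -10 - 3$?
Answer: $555$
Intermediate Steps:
$O = -13$
$s{\left(R \right)} = -6 + R^{2} + 6 R$ ($s{\left(R \right)} = -6 + \left(\left(R^{2} - 13 R\right) + 19 R\right) = -6 + \left(R^{2} + 6 R\right) = -6 + R^{2} + 6 R$)
$s{\left(-12 \right)} + 489 = \left(-6 + \left(-12\right)^{2} + 6 \left(-12\right)\right) + 489 = \left(-6 + 144 - 72\right) + 489 = 66 + 489 = 555$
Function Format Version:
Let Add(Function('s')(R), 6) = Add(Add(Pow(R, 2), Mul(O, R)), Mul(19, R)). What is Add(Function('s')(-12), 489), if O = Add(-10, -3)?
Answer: 555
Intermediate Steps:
O = -13
Function('s')(R) = Add(-6, Pow(R, 2), Mul(6, R)) (Function('s')(R) = Add(-6, Add(Add(Pow(R, 2), Mul(-13, R)), Mul(19, R))) = Add(-6, Add(Pow(R, 2), Mul(6, R))) = Add(-6, Pow(R, 2), Mul(6, R)))
Add(Function('s')(-12), 489) = Add(Add(-6, Pow(-12, 2), Mul(6, -12)), 489) = Add(Add(-6, 144, -72), 489) = Add(66, 489) = 555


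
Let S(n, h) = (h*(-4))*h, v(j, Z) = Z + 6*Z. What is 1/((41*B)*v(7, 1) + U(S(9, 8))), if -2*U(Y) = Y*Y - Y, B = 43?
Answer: -1/20555 ≈ -4.8650e-5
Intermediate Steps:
v(j, Z) = 7*Z
S(n, h) = -4*h**2 (S(n, h) = (-4*h)*h = -4*h**2)
U(Y) = Y/2 - Y**2/2 (U(Y) = -(Y*Y - Y)/2 = -(Y**2 - Y)/2 = Y/2 - Y**2/2)
1/((41*B)*v(7, 1) + U(S(9, 8))) = 1/((41*43)*(7*1) + (-4*8**2)*(1 - (-4)*8**2)/2) = 1/(1763*7 + (-4*64)*(1 - (-4)*64)/2) = 1/(12341 + (1/2)*(-256)*(1 - 1*(-256))) = 1/(12341 + (1/2)*(-256)*(1 + 256)) = 1/(12341 + (1/2)*(-256)*257) = 1/(12341 - 32896) = 1/(-20555) = -1/20555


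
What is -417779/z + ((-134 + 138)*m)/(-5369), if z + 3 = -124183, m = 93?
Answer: 2196858259/666754634 ≈ 3.2949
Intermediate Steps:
z = -124186 (z = -3 - 124183 = -124186)
-417779/z + ((-134 + 138)*m)/(-5369) = -417779/(-124186) + ((-134 + 138)*93)/(-5369) = -417779*(-1/124186) + (4*93)*(-1/5369) = 417779/124186 + 372*(-1/5369) = 417779/124186 - 372/5369 = 2196858259/666754634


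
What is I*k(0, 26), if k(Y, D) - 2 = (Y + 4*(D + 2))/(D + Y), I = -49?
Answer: -4018/13 ≈ -309.08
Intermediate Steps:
k(Y, D) = 2 + (8 + Y + 4*D)/(D + Y) (k(Y, D) = 2 + (Y + 4*(D + 2))/(D + Y) = 2 + (Y + 4*(2 + D))/(D + Y) = 2 + (Y + (8 + 4*D))/(D + Y) = 2 + (8 + Y + 4*D)/(D + Y))
I*k(0, 26) = -49*(8 + 3*0 + 6*26)/(26 + 0) = -49*(8 + 0 + 156)/26 = -49*164/26 = -49*82/13 = -4018/13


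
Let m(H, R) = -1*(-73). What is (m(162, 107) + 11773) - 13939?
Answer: -2093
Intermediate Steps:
m(H, R) = 73
(m(162, 107) + 11773) - 13939 = (73 + 11773) - 13939 = 11846 - 13939 = -2093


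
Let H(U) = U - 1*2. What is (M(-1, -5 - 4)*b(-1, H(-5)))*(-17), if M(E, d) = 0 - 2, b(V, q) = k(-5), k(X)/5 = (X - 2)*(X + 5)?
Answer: 0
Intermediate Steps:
H(U) = -2 + U (H(U) = U - 2 = -2 + U)
k(X) = 5*(-2 + X)*(5 + X) (k(X) = 5*((X - 2)*(X + 5)) = 5*((-2 + X)*(5 + X)) = 5*(-2 + X)*(5 + X))
b(V, q) = 0 (b(V, q) = -50 + 5*(-5)² + 15*(-5) = -50 + 5*25 - 75 = -50 + 125 - 75 = 0)
M(E, d) = -2
(M(-1, -5 - 4)*b(-1, H(-5)))*(-17) = -2*0*(-17) = 0*(-17) = 0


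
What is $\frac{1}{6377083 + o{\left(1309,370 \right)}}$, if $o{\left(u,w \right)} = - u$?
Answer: $\frac{1}{6375774} \approx 1.5684 \cdot 10^{-7}$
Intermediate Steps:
$\frac{1}{6377083 + o{\left(1309,370 \right)}} = \frac{1}{6377083 - 1309} = \frac{1}{6375774}$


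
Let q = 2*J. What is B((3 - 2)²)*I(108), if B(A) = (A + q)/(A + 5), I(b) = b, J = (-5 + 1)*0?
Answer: 18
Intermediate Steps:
J = 0 (J = -4*0 = 0)
q = 0 (q = 2*0 = 0)
B(A) = A/(5 + A) (B(A) = (A + 0)/(A + 5) = A/(5 + A))
B((3 - 2)²)*I(108) = ((3 - 2)²/(5 + (3 - 2)²))*108 = (1²/(5 + 1²))*108 = (1/(5 + 1))*108 = (1/6)*108 = (1*(⅙))*108 = (⅙)*108 = 18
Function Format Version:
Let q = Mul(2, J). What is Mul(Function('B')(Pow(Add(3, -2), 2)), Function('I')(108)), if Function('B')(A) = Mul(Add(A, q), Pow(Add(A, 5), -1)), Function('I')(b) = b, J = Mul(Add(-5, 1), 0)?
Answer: 18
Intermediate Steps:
J = 0 (J = Mul(-4, 0) = 0)
q = 0 (q = Mul(2, 0) = 0)
Function('B')(A) = Mul(A, Pow(Add(5, A), -1)) (Function('B')(A) = Mul(Add(A, 0), Pow(Add(A, 5), -1)) = Mul(A, Pow(Add(5, A), -1)))
Mul(Function('B')(Pow(Add(3, -2), 2)), Function('I')(108)) = Mul(Mul(Pow(Add(3, -2), 2), Pow(Add(5, Pow(Add(3, -2), 2)), -1)), 108) = Mul(Mul(Pow(1, 2), Pow(Add(5, Pow(1, 2)), -1)), 108) = Mul(Mul(1, Pow(Add(5, 1), -1)), 108) = Mul(Mul(1, Pow(6, -1)), 108) = Mul(Mul(1, Rational(1, 6)), 108) = Mul(Rational(1, 6), 108) = 18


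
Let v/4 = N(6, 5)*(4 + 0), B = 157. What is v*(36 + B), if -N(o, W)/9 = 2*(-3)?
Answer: 166752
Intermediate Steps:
N(o, W) = 54 (N(o, W) = -18*(-3) = -9*(-6) = 54)
v = 864 (v = 4*(54*(4 + 0)) = 4*(54*4) = 4*216 = 864)
v*(36 + B) = 864*(36 + 157) = 864*193 = 166752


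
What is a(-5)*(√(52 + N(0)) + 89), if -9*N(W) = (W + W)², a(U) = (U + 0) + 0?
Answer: -445 - 10*√13 ≈ -481.06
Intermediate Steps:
a(U) = U (a(U) = U + 0 = U)
N(W) = -4*W²/9 (N(W) = -(W + W)²/9 = -4*W²/9)
a(-5)*(√(52 + N(0)) + 89) = -5*(√(52 - 4/9*0²) + 89) = -5*(√(52 - 4/9*0) + 89) = -5*(√(52 + 0) + 89) = -5*(√52 + 89) = -5*(2*√13 + 89) = -5*(89 + 2*√13) = -445 - 10*√13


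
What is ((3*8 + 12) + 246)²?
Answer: 79524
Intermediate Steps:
((3*8 + 12) + 246)² = ((24 + 12) + 246)² = (36 + 246)² = 282² = 79524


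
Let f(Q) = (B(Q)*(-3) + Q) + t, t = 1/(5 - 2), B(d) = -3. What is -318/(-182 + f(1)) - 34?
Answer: -16556/515 ≈ -32.148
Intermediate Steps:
t = 1/3 ≈ 0.33333
f(Q) = 28/3 + Q (f(Q) = (-3*(-3) + Q) + 1/3 = (9 + Q) + 1/3 = 28/3 + Q)
-318/(-182 + f(1)) - 34 = -318/(-182 + (28/3 + 1)) - 34 = -318/(-182 + 31/3) - 34 = -318/(-515/3) - 34 = -318*(-3/515) - 34 = 954/515 - 34 = -16556/515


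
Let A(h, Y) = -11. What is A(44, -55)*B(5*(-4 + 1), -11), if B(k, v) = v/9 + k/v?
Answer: -14/9 ≈ -1.5556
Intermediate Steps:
B(k, v) = v/9 + k/v (B(k, v) = v*(⅑) + k/v = v/9 + k/v)
A(44, -55)*B(5*(-4 + 1), -11) = -11*((⅑)*(-11) + (5*(-4 + 1))/(-11)) = -11*(-11/9 + (5*(-3))*(-1/11)) = -11*(-11/9 - 15*(-1/11)) = -11*(-11/9 + 15/11) = -11*14/99 = -14/9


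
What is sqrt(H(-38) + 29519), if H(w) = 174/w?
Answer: sqrt(10654706)/19 ≈ 171.80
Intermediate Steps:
sqrt(H(-38) + 29519) = sqrt(174/(-38) + 29519) = sqrt(174*(-1/38) + 29519) = sqrt(-87/19 + 29519) = sqrt(560774/19) = sqrt(10654706)/19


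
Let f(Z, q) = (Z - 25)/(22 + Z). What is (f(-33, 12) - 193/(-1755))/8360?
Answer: 103913/161389800 ≈ 0.00064386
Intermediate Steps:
f(Z, q) = (-25 + Z)/(22 + Z)
(f(-33, 12) - 193/(-1755))/8360 = ((-25 - 33)/(22 - 33) - 193/(-1755))/8360 = (-58/(-11) - 193*(-1)/1755)*(1/8360) = (-1/11*(-58) - 1*(-193/1755))*(1/8360) = (58/11 + 193/1755)*(1/8360) = (103913/19305)*(1/8360) = 103913/161389800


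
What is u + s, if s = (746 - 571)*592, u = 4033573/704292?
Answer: 72968684773/704292 ≈ 1.0361e+5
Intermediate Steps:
u = 4033573/704292 (u = 4033573*(1/704292) = 4033573/704292 ≈ 5.7271)
s = 103600 (s = 175*592 = 103600)
u + s = 4033573/704292 + 103600 = 72968684773/704292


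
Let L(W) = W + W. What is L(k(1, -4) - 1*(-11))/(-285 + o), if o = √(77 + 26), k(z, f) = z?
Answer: -3420/40561 - 12*√103/40561 ≈ -0.087320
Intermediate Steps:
o = √103 ≈ 10.149
L(W) = 2*W
L(k(1, -4) - 1*(-11))/(-285 + o) = (2*(1 - 1*(-11)))/(-285 + √103) = (2*(1 + 11))/(-285 + √103) = (2*12)/(-285 + √103) = 24/(-285 + √103)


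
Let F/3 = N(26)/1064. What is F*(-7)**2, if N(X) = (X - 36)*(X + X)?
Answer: -1365/19 ≈ -71.842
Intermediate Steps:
N(X) = 2*X*(-36 + X) (N(X) = (-36 + X)*(2*X) = 2*X*(-36 + X))
F = -195/133 (F = 3*((2*26*(-36 + 26))/1064) = 3*((2*26*(-10))*(1/1064)) = 3*(-520*1/1064) = 3*(-65/133) = -195/133 ≈ -1.4662)
F*(-7)**2 = -195/133*(-7)**2 = -195/133*49 = -1365/19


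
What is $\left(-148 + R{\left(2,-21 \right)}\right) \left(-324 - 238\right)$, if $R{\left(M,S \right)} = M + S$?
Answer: $93854$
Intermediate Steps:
$\left(-148 + R{\left(2,-21 \right)}\right) \left(-324 - 238\right) = \left(-148 + \left(2 - 21\right)\right) \left(-324 - 238\right) = \left(-148 - 19\right) \left(-562\right) = \left(-167\right) \left(-562\right) = 93854$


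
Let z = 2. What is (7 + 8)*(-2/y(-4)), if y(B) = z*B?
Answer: 15/4 ≈ 3.7500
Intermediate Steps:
y(B) = 2*B
(7 + 8)*(-2/y(-4)) = (7 + 8)*(-2/(2*(-4))) = 15*(-2/(-8)) = 15*(-2*(-⅛)) = 15*(¼) = 15/4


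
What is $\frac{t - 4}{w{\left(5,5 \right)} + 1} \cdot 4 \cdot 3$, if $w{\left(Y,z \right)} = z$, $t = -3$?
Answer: $-14$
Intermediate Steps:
$\frac{t - 4}{w{\left(5,5 \right)} + 1} \cdot 4 \cdot 3 = \frac{-3 - 4}{5 + 1} \cdot 4 \cdot 3 = - \frac{7}{6} \cdot 4 \cdot 3 = \left(-7\right) \frac{1}{6} \cdot 4 \cdot 3 = \left(- \frac{7}{6}\right) 4 \cdot 3 = \left(- \frac{14}{3}\right) 3 = -14$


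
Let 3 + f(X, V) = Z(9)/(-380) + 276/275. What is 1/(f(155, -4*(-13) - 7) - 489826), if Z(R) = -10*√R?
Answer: -10450/5118701737 ≈ -2.0415e-6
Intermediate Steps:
f(X, V) = -20037/10450 (f(X, V) = -3 + (-10*√9/(-380) + 276/275) = -3 + (-10*3*(-1/380) + 276*(1/275)) = -3 + (-30*(-1/380) + 276/275) = -3 + (3/38 + 276/275) = -3 + 11313/10450 = -20037/10450)
1/(f(155, -4*(-13) - 7) - 489826) = 1/(-20037/10450 - 489826) = 1/(-5118701737/10450) = -10450/5118701737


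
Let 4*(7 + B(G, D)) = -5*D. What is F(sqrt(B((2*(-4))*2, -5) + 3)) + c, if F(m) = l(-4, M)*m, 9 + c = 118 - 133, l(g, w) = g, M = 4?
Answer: -30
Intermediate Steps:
B(G, D) = -7 - 5*D/4 (B(G, D) = -7 + (-5*D)/4 = -7 - 5*D/4)
c = -24 (c = -9 + (118 - 133) = -9 - 15 = -24)
F(m) = -4*m
F(sqrt(B((2*(-4))*2, -5) + 3)) + c = -4*sqrt((-7 - 5/4*(-5)) + 3) - 24 = -4*sqrt((-7 + 25/4) + 3) - 24 = -4*sqrt(-3/4 + 3) - 24 = -4*sqrt(9/4) - 24 = -4*3/2 - 24 = -6 - 24 = -30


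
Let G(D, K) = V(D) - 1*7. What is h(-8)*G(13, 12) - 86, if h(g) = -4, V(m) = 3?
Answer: -70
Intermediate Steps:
G(D, K) = -4 (G(D, K) = 3 - 1*7 = 3 - 7 = -4)
h(-8)*G(13, 12) - 86 = -4*(-4) - 86 = 16 - 86 = -70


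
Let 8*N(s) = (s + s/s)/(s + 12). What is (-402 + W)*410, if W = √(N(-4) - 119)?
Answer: -164820 + 205*I*√7619/4 ≈ -1.6482e+5 + 4473.5*I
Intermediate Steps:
N(s) = (1 + s)/(8*(12 + s)) (N(s) = ((s + s/s)/(s + 12))/8 = ((s + 1)/(12 + s))/8 = ((1 + s)/(12 + s))/8 = (1 + s)/(8*(12 + s)))
W = I*√7619/8 (W = √((1 - 4)/(8*(12 - 4)) - 119) = √((⅛)*(-3)/8 - 119) = √((⅛)*(⅛)*(-3) - 119) = √(-3/64 - 119) = √(-7619/64) = I*√7619/8 ≈ 10.911*I)
(-402 + W)*410 = (-402 + I*√7619/8)*410 = -164820 + 205*I*√7619/4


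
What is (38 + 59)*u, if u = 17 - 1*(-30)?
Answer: 4559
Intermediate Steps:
u = 47 (u = 17 + 30 = 47)
(38 + 59)*u = (38 + 59)*47 = 97*47 = 4559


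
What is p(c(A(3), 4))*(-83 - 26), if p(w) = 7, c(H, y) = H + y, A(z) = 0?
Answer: -763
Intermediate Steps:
p(c(A(3), 4))*(-83 - 26) = 7*(-83 - 26) = 7*(-109) = -763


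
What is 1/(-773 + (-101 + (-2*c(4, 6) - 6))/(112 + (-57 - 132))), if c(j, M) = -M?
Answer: -77/59426 ≈ -0.0012957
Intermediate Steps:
1/(-773 + (-101 + (-2*c(4, 6) - 6))/(112 + (-57 - 132))) = 1/(-773 + (-101 + (-(-2)*6 - 6))/(112 + (-57 - 132))) = 1/(-773 + (-101 + (-2*(-6) - 6))/(112 - 189)) = 1/(-773 + (-101 + (12 - 6))/(-77)) = 1/(-773 + (-101 + 6)*(-1/77)) = 1/(-773 - 95*(-1/77)) = 1/(-773 + 95/77) = 1/(-59426/77) = -77/59426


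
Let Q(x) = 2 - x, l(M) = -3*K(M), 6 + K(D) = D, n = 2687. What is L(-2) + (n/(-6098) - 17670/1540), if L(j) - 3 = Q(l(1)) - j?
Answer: -4675425/234773 ≈ -19.915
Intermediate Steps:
K(D) = -6 + D
l(M) = 18 - 3*M (l(M) = -3*(-6 + M) = 18 - 3*M)
L(j) = -10 - j (L(j) = 3 + ((2 - (18 - 3*1)) - j) = 3 + ((2 - (18 - 3)) - j) = 3 + ((2 - 1*15) - j) = 3 + ((2 - 15) - j) = 3 + (-13 - j) = -10 - j)
L(-2) + (n/(-6098) - 17670/1540) = (-10 - 1*(-2)) + (2687/(-6098) - 17670/1540) = (-10 + 2) + (2687*(-1/6098) - 17670*1/1540) = -8 + (-2687/6098 - 1767/154) = -8 - 2797241/234773 = -4675425/234773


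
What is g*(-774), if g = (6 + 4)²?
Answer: -77400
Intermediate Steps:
g = 100 (g = 10² = 100)
g*(-774) = 100*(-774) = -77400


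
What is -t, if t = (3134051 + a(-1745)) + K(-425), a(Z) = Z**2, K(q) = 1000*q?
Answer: -5754076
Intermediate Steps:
t = 5754076 (t = (3134051 + (-1745)**2) + 1000*(-425) = (3134051 + 3045025) - 425000 = 6179076 - 425000 = 5754076)
-t = -1*5754076 = -5754076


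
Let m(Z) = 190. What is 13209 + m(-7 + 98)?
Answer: 13399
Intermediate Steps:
13209 + m(-7 + 98) = 13209 + 190 = 13399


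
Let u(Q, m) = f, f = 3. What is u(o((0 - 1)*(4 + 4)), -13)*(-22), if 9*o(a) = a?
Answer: -66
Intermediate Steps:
o(a) = a/9
u(Q, m) = 3
u(o((0 - 1)*(4 + 4)), -13)*(-22) = 3*(-22) = -66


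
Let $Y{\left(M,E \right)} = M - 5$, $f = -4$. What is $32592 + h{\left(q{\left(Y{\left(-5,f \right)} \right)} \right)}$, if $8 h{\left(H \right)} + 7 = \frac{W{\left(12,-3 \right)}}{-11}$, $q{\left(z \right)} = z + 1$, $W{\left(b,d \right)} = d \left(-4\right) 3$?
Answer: $\frac{2867983}{88} \approx 32591.0$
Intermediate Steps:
$Y{\left(M,E \right)} = -5 + M$ ($Y{\left(M,E \right)} = M - 5 = -5 + M$)
$W{\left(b,d \right)} = - 12 d$ ($W{\left(b,d \right)} = - 4 d 3 = - 12 d$)
$q{\left(z \right)} = 1 + z$
$h{\left(H \right)} = - \frac{113}{88}$ ($h{\left(H \right)} = - \frac{7}{8} + \frac{\left(-12\right) \left(-3\right) \frac{1}{-11}}{8} = - \frac{7}{8} + \frac{36 \left(- \frac{1}{11}\right)}{8} = - \frac{7}{8} + \frac{1}{8} \left(- \frac{36}{11}\right) = - \frac{7}{8} - \frac{9}{22} = - \frac{113}{88}$)
$32592 + h{\left(q{\left(Y{\left(-5,f \right)} \right)} \right)} = 32592 - \frac{113}{88} = \frac{2867983}{88}$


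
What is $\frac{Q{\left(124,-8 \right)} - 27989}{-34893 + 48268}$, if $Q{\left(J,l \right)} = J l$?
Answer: $- \frac{28981}{13375} \approx -2.1668$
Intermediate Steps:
$\frac{Q{\left(124,-8 \right)} - 27989}{-34893 + 48268} = \frac{124 \left(-8\right) - 27989}{-34893 + 48268} = \frac{-992 - 27989}{13375} = \left(-28981\right) \frac{1}{13375} = - \frac{28981}{13375}$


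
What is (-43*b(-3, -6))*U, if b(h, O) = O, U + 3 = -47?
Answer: -12900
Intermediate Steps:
U = -50 (U = -3 - 47 = -50)
(-43*b(-3, -6))*U = -43*(-6)*(-50) = 258*(-50) = -12900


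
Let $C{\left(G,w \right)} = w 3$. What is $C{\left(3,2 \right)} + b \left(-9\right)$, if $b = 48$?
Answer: $-426$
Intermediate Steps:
$C{\left(G,w \right)} = 3 w$
$C{\left(3,2 \right)} + b \left(-9\right) = 3 \cdot 2 + 48 \left(-9\right) = 6 - 432 = -426$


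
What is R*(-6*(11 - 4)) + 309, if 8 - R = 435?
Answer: 18243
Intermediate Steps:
R = -427 (R = 8 - 1*435 = 8 - 435 = -427)
R*(-6*(11 - 4)) + 309 = -(-2562)*(11 - 4) + 309 = -(-2562)*7 + 309 = -427*(-42) + 309 = 17934 + 309 = 18243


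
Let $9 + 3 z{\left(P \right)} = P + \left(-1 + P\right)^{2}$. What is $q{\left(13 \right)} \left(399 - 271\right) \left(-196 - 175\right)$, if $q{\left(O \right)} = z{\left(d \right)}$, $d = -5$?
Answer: $- \frac{1044736}{3} \approx -3.4825 \cdot 10^{5}$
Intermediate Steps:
$z{\left(P \right)} = -3 + \frac{P}{3} + \frac{\left(-1 + P\right)^{2}}{3}$ ($z{\left(P \right)} = -3 + \frac{P + \left(-1 + P\right)^{2}}{3} = -3 + \left(\frac{P}{3} + \frac{\left(-1 + P\right)^{2}}{3}\right) = -3 + \frac{P}{3} + \frac{\left(-1 + P\right)^{2}}{3}$)
$q{\left(O \right)} = \frac{22}{3}$ ($q{\left(O \right)} = - \frac{8}{3} - - \frac{5}{3} + \frac{\left(-5\right)^{2}}{3} = - \frac{8}{3} + \frac{5}{3} + \frac{1}{3} \cdot 25 = - \frac{8}{3} + \frac{5}{3} + \frac{25}{3} = \frac{22}{3}$)
$q{\left(13 \right)} \left(399 - 271\right) \left(-196 - 175\right) = \frac{22 \left(399 - 271\right) \left(-196 - 175\right)}{3} = \frac{22 \cdot 128 \left(-371\right)}{3} = \frac{22}{3} \left(-47488\right) = - \frac{1044736}{3}$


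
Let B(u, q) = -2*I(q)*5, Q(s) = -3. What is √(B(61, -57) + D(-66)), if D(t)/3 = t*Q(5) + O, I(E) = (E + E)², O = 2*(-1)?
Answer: 2*I*√32343 ≈ 359.68*I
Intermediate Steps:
O = -2
I(E) = 4*E² (I(E) = (2*E)² = 4*E²)
B(u, q) = -40*q² (B(u, q) = -8*q²*5 = -40*q²)
D(t) = -6 - 9*t (D(t) = 3*(t*(-3) - 2) = 3*(-3*t - 2) = 3*(-2 - 3*t) = -6 - 9*t)
√(B(61, -57) + D(-66)) = √(-40*(-57)² + (-6 - 9*(-66))) = √(-40*3249 + (-6 + 594)) = √(-129960 + 588) = √(-129372) = 2*I*√32343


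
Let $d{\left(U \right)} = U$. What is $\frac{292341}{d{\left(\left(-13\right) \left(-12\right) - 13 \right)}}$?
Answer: $\frac{292341}{143} \approx 2044.3$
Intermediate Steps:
$\frac{292341}{d{\left(\left(-13\right) \left(-12\right) - 13 \right)}} = \frac{292341}{\left(-13\right) \left(-12\right) - 13} = \frac{292341}{156 - 13} = \frac{292341}{143}$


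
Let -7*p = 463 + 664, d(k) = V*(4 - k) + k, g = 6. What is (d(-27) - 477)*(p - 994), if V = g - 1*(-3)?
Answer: 259875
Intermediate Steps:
V = 9 (V = 6 - 1*(-3) = 6 + 3 = 9)
d(k) = 36 - 8*k (d(k) = 9*(4 - k) + k = (36 - 9*k) + k = 36 - 8*k)
p = -161 (p = -(463 + 664)/7 = -⅐*1127 = -161)
(d(-27) - 477)*(p - 994) = ((36 - 8*(-27)) - 477)*(-161 - 994) = ((36 + 216) - 477)*(-1155) = (252 - 477)*(-1155) = -225*(-1155) = 259875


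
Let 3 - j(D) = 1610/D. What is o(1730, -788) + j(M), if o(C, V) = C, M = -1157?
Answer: 2006691/1157 ≈ 1734.4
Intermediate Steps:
j(D) = 3 - 1610/D
o(1730, -788) + j(M) = 1730 + (3 - 1610/(-1157)) = 1730 + (3 - 1610*(-1/1157)) = 1730 + (3 + 1610/1157) = 1730 + 5081/1157 = 2006691/1157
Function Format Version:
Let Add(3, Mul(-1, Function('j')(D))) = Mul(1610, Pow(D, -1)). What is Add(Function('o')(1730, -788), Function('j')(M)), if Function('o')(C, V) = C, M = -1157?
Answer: Rational(2006691, 1157) ≈ 1734.4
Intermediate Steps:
Function('j')(D) = Add(3, Mul(-1610, Pow(D, -1))) (Function('j')(D) = Add(3, Mul(-1, Mul(1610, Pow(D, -1)))) = Add(3, Mul(-1610, Pow(D, -1))))
Add(Function('o')(1730, -788), Function('j')(M)) = Add(1730, Add(3, Mul(-1610, Pow(-1157, -1)))) = Add(1730, Add(3, Mul(-1610, Rational(-1, 1157)))) = Add(1730, Add(3, Rational(1610, 1157))) = Add(1730, Rational(5081, 1157)) = Rational(2006691, 1157)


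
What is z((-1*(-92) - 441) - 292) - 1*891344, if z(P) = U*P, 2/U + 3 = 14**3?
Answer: -2443175186/2741 ≈ -8.9134e+5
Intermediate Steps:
U = 2/2741 (U = 2/(-3 + 14**3) = 2/(-3 + 2744) = 2/2741 ≈ 0.00072966)
z(P) = 2*P/2741
z((-1*(-92) - 441) - 292) - 1*891344 = 2*((-1*(-92) - 441) - 292)/2741 - 1*891344 = 2*((92 - 441) - 292)/2741 - 891344 = 2*(-349 - 292)/2741 - 891344 = (2/2741)*(-641) - 891344 = -1282/2741 - 891344 = -2443175186/2741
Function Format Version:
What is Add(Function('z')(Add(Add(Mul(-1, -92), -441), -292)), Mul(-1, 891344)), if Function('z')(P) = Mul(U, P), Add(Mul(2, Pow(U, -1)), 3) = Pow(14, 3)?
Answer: Rational(-2443175186, 2741) ≈ -8.9134e+5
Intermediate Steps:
U = Rational(2, 2741) (U = Mul(2, Pow(Add(-3, Pow(14, 3)), -1)) = Mul(2, Pow(Add(-3, 2744), -1)) = Mul(2, Pow(2741, -1)) = Mul(2, Rational(1, 2741)) = Rational(2, 2741) ≈ 0.00072966)
Function('z')(P) = Mul(Rational(2, 2741), P)
Add(Function('z')(Add(Add(Mul(-1, -92), -441), -292)), Mul(-1, 891344)) = Add(Mul(Rational(2, 2741), Add(Add(Mul(-1, -92), -441), -292)), Mul(-1, 891344)) = Add(Mul(Rational(2, 2741), Add(Add(92, -441), -292)), -891344) = Add(Mul(Rational(2, 2741), Add(-349, -292)), -891344) = Add(Mul(Rational(2, 2741), -641), -891344) = Add(Rational(-1282, 2741), -891344) = Rational(-2443175186, 2741)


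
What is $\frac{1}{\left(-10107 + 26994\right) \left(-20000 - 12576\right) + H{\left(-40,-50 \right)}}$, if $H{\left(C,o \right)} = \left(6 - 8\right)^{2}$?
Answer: $- \frac{1}{550110908} \approx -1.8178 \cdot 10^{-9}$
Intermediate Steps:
$H{\left(C,o \right)} = 4$ ($H{\left(C,o \right)} = \left(-2\right)^{2} = 4$)
$\frac{1}{\left(-10107 + 26994\right) \left(-20000 - 12576\right) + H{\left(-40,-50 \right)}} = \frac{1}{\left(-10107 + 26994\right) \left(-20000 - 12576\right) + 4} = \frac{1}{16887 \left(-32576\right) + 4} = \frac{1}{-550110912 + 4} = \frac{1}{-550110908} = - \frac{1}{550110908}$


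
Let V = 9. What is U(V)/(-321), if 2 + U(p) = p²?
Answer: -79/321 ≈ -0.24611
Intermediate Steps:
U(p) = -2 + p²
U(V)/(-321) = (-2 + 9²)/(-321) = -(-2 + 81)/321 = -1/321*79 = -79/321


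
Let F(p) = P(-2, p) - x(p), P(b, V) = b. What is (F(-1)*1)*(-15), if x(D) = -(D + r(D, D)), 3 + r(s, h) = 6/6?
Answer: 75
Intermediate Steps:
r(s, h) = -2 (r(s, h) = -3 + 6/6 = -3 + 6*(1/6) = -3 + 1 = -2)
x(D) = 2 - D (x(D) = -(D - 2) = -(-2 + D) = 2 - D)
F(p) = -4 + p (F(p) = -2 - (2 - p) = -2 + (-2 + p) = -4 + p)
(F(-1)*1)*(-15) = ((-4 - 1)*1)*(-15) = -5*1*(-15) = -5*(-15) = 75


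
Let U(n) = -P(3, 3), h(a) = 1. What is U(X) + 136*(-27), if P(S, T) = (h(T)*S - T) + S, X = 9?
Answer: -3675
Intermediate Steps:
P(S, T) = -T + 2*S (P(S, T) = (1*S - T) + S = (S - T) + S = -T + 2*S)
U(n) = -3 (U(n) = -(-1*3 + 2*3) = -(-3 + 6) = -1*3 = -3)
U(X) + 136*(-27) = -3 + 136*(-27) = -3 - 3672 = -3675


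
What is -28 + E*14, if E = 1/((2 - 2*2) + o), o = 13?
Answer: -294/11 ≈ -26.727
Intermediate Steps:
E = 1/11 (E = 1/((2 - 2*2) + 13) = 1/((2 - 4) + 13) = 1/(-2 + 13) = 1/11 ≈ 0.090909)
-28 + E*14 = -28 + (1/11)*14 = -28 + 14/11 = -294/11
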